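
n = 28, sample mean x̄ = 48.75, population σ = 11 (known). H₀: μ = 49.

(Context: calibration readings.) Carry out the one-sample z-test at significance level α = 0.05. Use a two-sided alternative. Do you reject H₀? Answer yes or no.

reject H₀: no

SE = σ/√n = 11/√28 = 2.0788
z = (x̄−μ₀)/SE = (48.75−49)/2.0788 = -0.1203
p-value (two-sided) = 0.90428
At α=0.05: p ≥ α → fail to reject H₀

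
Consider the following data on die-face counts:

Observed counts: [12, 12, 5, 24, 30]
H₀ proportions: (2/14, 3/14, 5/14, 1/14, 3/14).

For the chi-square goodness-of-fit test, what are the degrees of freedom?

degrees of freedom = 4

df = k − 1 = 5 − 1 = 4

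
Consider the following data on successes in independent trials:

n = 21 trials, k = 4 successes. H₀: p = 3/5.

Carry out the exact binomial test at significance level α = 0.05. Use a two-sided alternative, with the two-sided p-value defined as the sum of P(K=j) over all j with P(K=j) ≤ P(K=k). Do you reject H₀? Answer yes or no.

Exact binomial: n=21, k=4, p₀=3/5=0.6000
P(X=j) = C(n,j)·p₀^j·(1−p₀)^(n−j); p = Σ P(X=j) over j with P(X=j) ≤ P(X=4)
p-value (two-sided) = 0.00018
At α=0.05: p < α → reject H₀

reject H₀: yes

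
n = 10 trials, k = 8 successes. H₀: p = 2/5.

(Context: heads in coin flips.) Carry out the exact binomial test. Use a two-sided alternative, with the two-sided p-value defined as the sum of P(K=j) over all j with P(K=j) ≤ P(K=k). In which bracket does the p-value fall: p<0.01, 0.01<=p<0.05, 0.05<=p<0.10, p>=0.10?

p-value bracket: 0.01<=p<0.05

Exact binomial: n=10, k=8, p₀=2/5=0.4000
P(X=j) = C(n,j)·p₀^j·(1−p₀)^(n−j); p = Σ P(X=j) over j with P(X=j) ≤ P(X=8)
p-value (two-sided) = 0.01834
→ bracket: 0.01<=p<0.05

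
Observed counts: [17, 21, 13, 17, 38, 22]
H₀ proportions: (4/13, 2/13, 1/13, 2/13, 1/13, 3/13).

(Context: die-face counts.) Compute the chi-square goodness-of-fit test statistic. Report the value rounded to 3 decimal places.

n = 128; E_i = n·p_i = [39.38, 19.69, 9.85, 19.69, 9.85, 29.54]
χ² = (17−39.38)²/39.38 + (21−19.69)²/19.69 + (13−9.85)²/9.85 + (17−19.69)²/19.69 + (38−9.85)²/9.85 + (22−29.54)²/29.54 = 96.6139
df = 5

test statistic = 96.614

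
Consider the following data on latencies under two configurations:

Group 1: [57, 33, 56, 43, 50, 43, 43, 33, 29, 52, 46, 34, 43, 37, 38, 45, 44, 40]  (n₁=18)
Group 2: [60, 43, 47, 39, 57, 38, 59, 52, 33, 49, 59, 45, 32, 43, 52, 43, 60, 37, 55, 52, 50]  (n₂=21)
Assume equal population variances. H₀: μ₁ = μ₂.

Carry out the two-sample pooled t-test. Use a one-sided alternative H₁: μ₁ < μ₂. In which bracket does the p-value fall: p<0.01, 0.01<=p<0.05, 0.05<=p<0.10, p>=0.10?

p-value bracket: 0.01<=p<0.05

x̄₁=42.556, s₁=7.868, n₁=18
x̄₂=47.857, s₂=8.890, n₂=21
s_p² = [17·7.868² + 20·8.890²]/37 = 71.1626
SE = √(s_p²·(1/18+1/21)) = 2.7096
t = (42.556−47.857)/2.7096 = -1.9566
df = 37
p-value (one-sided, H₁ less) = 0.02899
→ bracket: 0.01<=p<0.05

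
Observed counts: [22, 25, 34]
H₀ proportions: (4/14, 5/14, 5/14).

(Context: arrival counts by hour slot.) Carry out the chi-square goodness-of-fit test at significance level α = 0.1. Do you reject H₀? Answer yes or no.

reject H₀: no

n = 81; E_i = n·p_i = [23.14, 28.93, 28.93]
χ² = (22−23.14)²/23.14 + (25−28.93)²/28.93 + (34−28.93)²/28.93 = 1.4790
df = 2
p-value (upper-tail) = 0.47735
At α=0.1: p ≥ α → fail to reject H₀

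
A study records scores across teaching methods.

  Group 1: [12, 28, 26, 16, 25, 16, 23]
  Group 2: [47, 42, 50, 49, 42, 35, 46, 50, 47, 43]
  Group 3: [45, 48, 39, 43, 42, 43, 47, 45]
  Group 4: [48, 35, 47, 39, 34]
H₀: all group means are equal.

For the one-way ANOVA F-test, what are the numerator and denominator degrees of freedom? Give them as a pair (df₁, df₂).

degrees of freedom = [3, 26]

k = 4 groups, N = 30 total
df = (k−1, N−k) = (4−1, 30−4) = (3, 26)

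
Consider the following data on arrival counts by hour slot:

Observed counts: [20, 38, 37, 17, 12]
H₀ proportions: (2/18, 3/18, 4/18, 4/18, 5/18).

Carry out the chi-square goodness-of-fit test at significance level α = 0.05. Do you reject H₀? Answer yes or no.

n = 124; E_i = n·p_i = [13.78, 20.67, 27.56, 27.56, 34.44]
χ² = (20−13.78)²/13.78 + (38−20.67)²/20.67 + (37−27.56)²/27.56 + (17−27.56)²/27.56 + (12−34.44)²/34.44 = 39.2532
df = 4
p-value (upper-tail) = 0.00000
At α=0.05: p < α → reject H₀

reject H₀: yes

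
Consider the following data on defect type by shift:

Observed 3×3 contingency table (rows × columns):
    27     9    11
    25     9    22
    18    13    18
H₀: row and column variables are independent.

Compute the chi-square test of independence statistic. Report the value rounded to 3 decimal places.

Row totals [47, 56, 49], col totals [70, 31, 51], n=152
χ² = (27−21.64)²/21.64 + (9−9.59)²/9.59 + (11−15.77)²/15.77 + (25−25.79)²/25.79 + (9−11.42)²/11.42 + (22−18.79)²/18.79 + (18−22.57)²/22.57 + (13−9.99)²/9.99 + (18−16.44)²/16.44 = 5.8656
df = 4

test statistic = 5.866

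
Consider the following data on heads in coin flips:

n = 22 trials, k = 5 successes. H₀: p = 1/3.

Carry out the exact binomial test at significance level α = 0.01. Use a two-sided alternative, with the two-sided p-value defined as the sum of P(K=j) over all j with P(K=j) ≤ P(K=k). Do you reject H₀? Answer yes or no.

Exact binomial: n=22, k=5, p₀=1/3=0.3333
P(X=j) = C(n,j)·p₀^j·(1−p₀)^(n−j); p = Σ P(X=j) over j with P(X=j) ≤ P(X=5)
p-value (two-sided) = 0.36929
At α=0.01: p ≥ α → fail to reject H₀

reject H₀: no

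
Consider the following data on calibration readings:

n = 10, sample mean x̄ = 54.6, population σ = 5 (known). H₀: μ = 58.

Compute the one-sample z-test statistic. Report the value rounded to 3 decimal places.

test statistic = -2.150

SE = σ/√n = 5/√10 = 1.5811
z = (x̄−μ₀)/SE = (54.6−58)/1.5811 = -2.1503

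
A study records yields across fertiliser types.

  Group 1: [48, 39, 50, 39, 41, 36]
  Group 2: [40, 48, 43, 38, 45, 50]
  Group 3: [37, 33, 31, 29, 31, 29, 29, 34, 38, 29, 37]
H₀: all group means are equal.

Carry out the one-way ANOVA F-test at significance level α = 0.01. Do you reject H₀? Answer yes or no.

Group means [42.17, 44.00, 32.45], grand mean 38.000
SSB = Σnᵢ(x̄ᵢ−x̄)² = 658.439; SSW = ΣΣ(x−x̄ᵢ)² = 387.561
MSB = 658.439/2 = 329.2197; MSW = 387.561/20 = 19.3780
F = MSB/MSW = 16.9893
df = (2, 20)
p-value (upper-tail) = 0.00005
At α=0.01: p < α → reject H₀

reject H₀: yes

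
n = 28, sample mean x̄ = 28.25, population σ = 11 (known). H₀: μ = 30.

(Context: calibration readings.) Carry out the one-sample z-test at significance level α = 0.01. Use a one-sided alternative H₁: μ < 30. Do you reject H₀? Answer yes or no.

SE = σ/√n = 11/√28 = 2.0788
z = (x̄−μ₀)/SE = (28.25−30)/2.0788 = -0.8418
p-value (one-sided, H₁ less) = 0.19994
At α=0.01: p ≥ α → fail to reject H₀

reject H₀: no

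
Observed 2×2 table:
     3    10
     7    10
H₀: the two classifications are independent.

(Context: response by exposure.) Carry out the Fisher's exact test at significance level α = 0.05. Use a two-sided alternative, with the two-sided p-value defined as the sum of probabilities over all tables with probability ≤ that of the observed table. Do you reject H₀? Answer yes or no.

Margins: r₁=13, r₂=17, c₁=10, c₂=20, n=30
p_obs = C(13,3)·C(17,7)/C(30,10); sum pmf over tables with pmf ≤ p_obs
p-value (two-sided) = 0.44041
At α=0.05: p ≥ α → fail to reject H₀

reject H₀: no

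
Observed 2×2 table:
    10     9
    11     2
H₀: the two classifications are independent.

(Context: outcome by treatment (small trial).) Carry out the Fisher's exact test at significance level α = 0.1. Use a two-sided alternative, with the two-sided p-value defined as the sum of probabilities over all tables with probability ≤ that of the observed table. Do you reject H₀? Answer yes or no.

Margins: r₁=19, r₂=13, c₁=21, c₂=11, n=32
p_obs = C(19,10)·C(13,11)/C(32,21); sum pmf over tables with pmf ≤ p_obs
p-value (two-sided) = 0.12795
At α=0.1: p ≥ α → fail to reject H₀

reject H₀: no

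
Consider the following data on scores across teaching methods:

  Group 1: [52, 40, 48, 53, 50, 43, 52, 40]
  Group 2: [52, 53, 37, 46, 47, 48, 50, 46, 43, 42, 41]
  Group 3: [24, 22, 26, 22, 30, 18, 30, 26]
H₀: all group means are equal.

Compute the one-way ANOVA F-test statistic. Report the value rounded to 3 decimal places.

test statistic = 56.512

Group means [47.25, 45.91, 24.75], grand mean 40.037
SSB = Σnᵢ(x̄ᵢ−x̄)² = 2665.054; SSW = ΣΣ(x−x̄ᵢ)² = 565.909
MSB = 2665.054/2 = 1332.5269; MSW = 565.909/24 = 23.5795
F = MSB/MSW = 56.5120
df = (2, 24)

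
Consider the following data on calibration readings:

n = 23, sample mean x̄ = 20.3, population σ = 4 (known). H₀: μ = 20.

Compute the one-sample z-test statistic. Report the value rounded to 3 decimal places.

SE = σ/√n = 4/√23 = 0.8341
z = (x̄−μ₀)/SE = (20.3−20)/0.8341 = 0.3597

test statistic = 0.360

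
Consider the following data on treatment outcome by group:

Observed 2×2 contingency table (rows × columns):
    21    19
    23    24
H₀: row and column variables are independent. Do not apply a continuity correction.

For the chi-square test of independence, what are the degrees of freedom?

df = (r−1)(c−1) = (2−1)·(2−1) = 1

degrees of freedom = 1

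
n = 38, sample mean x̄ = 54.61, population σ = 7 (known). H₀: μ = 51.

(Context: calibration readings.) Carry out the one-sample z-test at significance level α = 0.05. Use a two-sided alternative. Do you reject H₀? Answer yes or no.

reject H₀: yes

SE = σ/√n = 7/√38 = 1.1355
z = (x̄−μ₀)/SE = (54.61−51)/1.1355 = 3.1791
p-value (two-sided) = 0.00148
At α=0.05: p < α → reject H₀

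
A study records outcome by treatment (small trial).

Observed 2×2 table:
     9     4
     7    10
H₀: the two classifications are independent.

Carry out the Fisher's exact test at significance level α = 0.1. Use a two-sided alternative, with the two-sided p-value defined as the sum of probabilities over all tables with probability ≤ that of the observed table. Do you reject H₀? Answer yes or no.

Margins: r₁=13, r₂=17, c₁=16, c₂=14, n=30
p_obs = C(13,9)·C(17,7)/C(30,16); sum pmf over tables with pmf ≤ p_obs
p-value (two-sided) = 0.15898
At α=0.1: p ≥ α → fail to reject H₀

reject H₀: no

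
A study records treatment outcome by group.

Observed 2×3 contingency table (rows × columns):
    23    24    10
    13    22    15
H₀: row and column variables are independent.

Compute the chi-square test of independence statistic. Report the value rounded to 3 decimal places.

test statistic = 3.421

Row totals [57, 50], col totals [36, 46, 25], n=107
χ² = (23−19.18)²/19.18 + (24−24.50)²/24.50 + (10−13.32)²/13.32 + (13−16.82)²/16.82 + (22−21.50)²/21.50 + (15−11.68)²/11.68 = 3.4214
df = 2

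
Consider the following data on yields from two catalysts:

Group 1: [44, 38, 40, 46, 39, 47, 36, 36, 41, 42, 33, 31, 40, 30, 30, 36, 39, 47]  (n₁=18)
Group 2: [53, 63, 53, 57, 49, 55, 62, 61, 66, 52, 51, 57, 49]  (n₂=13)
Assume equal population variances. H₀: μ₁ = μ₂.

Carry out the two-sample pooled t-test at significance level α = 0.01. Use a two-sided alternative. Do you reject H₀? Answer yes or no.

x̄₁=38.611, s₁=5.446, n₁=18
x̄₂=56.000, s₂=5.553, n₂=13
s_p² = [17·5.446² + 12·5.553²]/29 = 30.1475
SE = √(s_p²·(1/18+1/13)) = 1.9985
t = (38.611−56.000)/1.9985 = -8.7011
df = 29
p-value (two-sided) = 0.00000
At α=0.01: p < α → reject H₀

reject H₀: yes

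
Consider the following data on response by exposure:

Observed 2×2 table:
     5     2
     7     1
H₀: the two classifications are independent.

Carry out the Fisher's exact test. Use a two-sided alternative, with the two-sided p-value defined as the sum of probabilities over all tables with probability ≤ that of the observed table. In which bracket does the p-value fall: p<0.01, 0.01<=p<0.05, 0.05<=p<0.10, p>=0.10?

Margins: r₁=7, r₂=8, c₁=12, c₂=3, n=15
p_obs = C(7,5)·C(8,7)/C(15,12); sum pmf over tables with pmf ≤ p_obs
p-value (two-sided) = 0.56923
→ bracket: p>=0.10

p-value bracket: p>=0.10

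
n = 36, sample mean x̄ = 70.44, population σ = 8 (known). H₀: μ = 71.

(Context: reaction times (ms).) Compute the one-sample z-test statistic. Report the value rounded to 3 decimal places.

test statistic = -0.420

SE = σ/√n = 8/√36 = 1.3333
z = (x̄−μ₀)/SE = (70.44−71)/1.3333 = -0.4200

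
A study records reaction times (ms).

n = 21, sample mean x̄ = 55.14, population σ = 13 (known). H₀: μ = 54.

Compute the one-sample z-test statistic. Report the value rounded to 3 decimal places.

test statistic = 0.402

SE = σ/√n = 13/√21 = 2.8368
z = (x̄−μ₀)/SE = (55.14−54)/2.8368 = 0.4019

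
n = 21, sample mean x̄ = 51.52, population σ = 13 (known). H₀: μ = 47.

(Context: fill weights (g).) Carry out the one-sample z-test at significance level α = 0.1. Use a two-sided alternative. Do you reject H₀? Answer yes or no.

SE = σ/√n = 13/√21 = 2.8368
z = (x̄−μ₀)/SE = (51.52−47)/2.8368 = 1.5933
p-value (two-sided) = 0.11109
At α=0.1: p ≥ α → fail to reject H₀

reject H₀: no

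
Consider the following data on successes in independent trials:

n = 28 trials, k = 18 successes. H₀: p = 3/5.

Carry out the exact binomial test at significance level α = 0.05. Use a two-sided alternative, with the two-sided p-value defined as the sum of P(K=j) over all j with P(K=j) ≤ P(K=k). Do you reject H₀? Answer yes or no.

reject H₀: no

Exact binomial: n=28, k=18, p₀=3/5=0.6000
P(X=j) = C(n,j)·p₀^j·(1−p₀)^(n−j); p = Σ P(X=j) over j with P(X=j) ≤ P(X=18)
p-value (two-sided) = 0.70356
At α=0.05: p ≥ α → fail to reject H₀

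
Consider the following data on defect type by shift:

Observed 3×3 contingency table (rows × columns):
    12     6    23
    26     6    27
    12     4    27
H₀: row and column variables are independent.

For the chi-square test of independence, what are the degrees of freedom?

degrees of freedom = 4

df = (r−1)(c−1) = (3−1)·(3−1) = 4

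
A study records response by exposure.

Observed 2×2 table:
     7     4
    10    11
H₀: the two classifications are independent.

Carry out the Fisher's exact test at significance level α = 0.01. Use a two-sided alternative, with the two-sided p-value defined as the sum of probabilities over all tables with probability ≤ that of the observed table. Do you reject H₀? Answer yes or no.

reject H₀: no

Margins: r₁=11, r₂=21, c₁=17, c₂=15, n=32
p_obs = C(11,7)·C(21,10)/C(32,17); sum pmf over tables with pmf ≤ p_obs
p-value (two-sided) = 0.47191
At α=0.01: p ≥ α → fail to reject H₀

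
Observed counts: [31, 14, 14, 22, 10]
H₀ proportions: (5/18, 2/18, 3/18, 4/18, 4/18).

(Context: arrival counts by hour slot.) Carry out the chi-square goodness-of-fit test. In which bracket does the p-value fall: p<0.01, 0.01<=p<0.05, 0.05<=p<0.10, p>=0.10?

p-value bracket: 0.05<=p<0.10

n = 91; E_i = n·p_i = [25.28, 10.11, 15.17, 20.22, 20.22]
χ² = (31−25.28)²/25.28 + (14−10.11)²/10.11 + (14−15.17)²/15.17 + (22−20.22)²/20.22 + (10−20.22)²/20.22 = 8.2044
df = 4
p-value (upper-tail) = 0.08437
→ bracket: 0.05<=p<0.10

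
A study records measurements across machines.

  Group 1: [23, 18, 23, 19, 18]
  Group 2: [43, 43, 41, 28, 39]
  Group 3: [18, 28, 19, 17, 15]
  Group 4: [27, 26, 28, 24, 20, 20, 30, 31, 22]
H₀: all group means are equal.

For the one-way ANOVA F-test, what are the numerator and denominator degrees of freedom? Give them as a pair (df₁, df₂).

degrees of freedom = [3, 20]

k = 4 groups, N = 24 total
df = (k−1, N−k) = (4−1, 24−4) = (3, 20)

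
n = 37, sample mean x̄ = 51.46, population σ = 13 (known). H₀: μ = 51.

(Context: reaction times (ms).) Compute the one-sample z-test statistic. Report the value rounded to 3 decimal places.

test statistic = 0.215

SE = σ/√n = 13/√37 = 2.1372
z = (x̄−μ₀)/SE = (51.46−51)/2.1372 = 0.2152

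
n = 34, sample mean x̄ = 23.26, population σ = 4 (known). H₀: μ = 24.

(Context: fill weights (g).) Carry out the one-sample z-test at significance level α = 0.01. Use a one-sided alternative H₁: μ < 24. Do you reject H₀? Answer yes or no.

reject H₀: no

SE = σ/√n = 4/√34 = 0.6860
z = (x̄−μ₀)/SE = (23.26−24)/0.6860 = -1.0787
p-value (one-sided, H₁ less) = 0.14035
At α=0.01: p ≥ α → fail to reject H₀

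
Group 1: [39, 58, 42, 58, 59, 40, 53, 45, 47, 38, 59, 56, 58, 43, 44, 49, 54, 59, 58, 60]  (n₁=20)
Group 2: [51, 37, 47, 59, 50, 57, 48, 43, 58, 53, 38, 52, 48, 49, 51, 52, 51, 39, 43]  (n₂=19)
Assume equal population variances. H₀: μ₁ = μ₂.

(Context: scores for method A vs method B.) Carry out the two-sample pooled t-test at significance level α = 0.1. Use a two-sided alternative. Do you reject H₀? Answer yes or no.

reject H₀: no

x̄₁=50.950, s₁=7.917, n₁=20
x̄₂=48.737, s₂=6.384, n₂=19
s_p² = [19·7.917² + 18·6.384²]/37 = 52.0171
SE = √(s_p²·(1/20+1/19)) = 2.3105
t = (50.950−48.737)/2.3105 = 0.9579
df = 37
p-value (two-sided) = 0.34435
At α=0.1: p ≥ α → fail to reject H₀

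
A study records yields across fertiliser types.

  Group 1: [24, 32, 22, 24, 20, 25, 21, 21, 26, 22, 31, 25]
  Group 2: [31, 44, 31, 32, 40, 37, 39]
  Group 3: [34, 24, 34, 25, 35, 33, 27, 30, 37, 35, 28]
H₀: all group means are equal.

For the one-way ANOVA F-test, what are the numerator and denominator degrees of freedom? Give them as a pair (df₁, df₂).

degrees of freedom = [2, 27]

k = 3 groups, N = 30 total
df = (k−1, N−k) = (3−1, 30−3) = (2, 27)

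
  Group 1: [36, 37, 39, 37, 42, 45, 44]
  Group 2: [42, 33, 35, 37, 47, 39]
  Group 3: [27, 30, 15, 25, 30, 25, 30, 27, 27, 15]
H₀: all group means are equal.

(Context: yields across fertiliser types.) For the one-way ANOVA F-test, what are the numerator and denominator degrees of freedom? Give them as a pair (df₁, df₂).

degrees of freedom = [2, 20]

k = 3 groups, N = 23 total
df = (k−1, N−k) = (3−1, 23−3) = (2, 20)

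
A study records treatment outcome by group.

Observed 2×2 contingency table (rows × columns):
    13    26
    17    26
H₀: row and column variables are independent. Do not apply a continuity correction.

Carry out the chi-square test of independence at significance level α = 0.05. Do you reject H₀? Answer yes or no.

reject H₀: no

Row totals [39, 43], col totals [30, 52], n=82
χ² = (13−14.27)²/14.27 + (26−24.73)²/24.73 + (17−15.73)²/15.73 + (26−27.27)²/27.27 = 0.3390
df = 1
p-value (upper-tail) = 0.56040
At α=0.05: p ≥ α → fail to reject H₀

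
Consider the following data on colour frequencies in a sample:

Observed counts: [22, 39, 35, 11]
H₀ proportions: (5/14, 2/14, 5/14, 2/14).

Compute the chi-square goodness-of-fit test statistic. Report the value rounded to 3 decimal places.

n = 107; E_i = n·p_i = [38.21, 15.29, 38.21, 15.29]
χ² = (22−38.21)²/38.21 + (39−15.29)²/15.29 + (35−38.21)²/38.21 + (11−15.29)²/15.29 = 45.1421
df = 3

test statistic = 45.142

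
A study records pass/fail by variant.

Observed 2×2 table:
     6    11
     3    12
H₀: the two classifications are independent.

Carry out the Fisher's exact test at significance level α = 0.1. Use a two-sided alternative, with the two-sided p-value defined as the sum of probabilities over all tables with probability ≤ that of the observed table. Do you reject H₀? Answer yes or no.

reject H₀: no

Margins: r₁=17, r₂=15, c₁=9, c₂=23, n=32
p_obs = C(17,6)·C(15,3)/C(32,9); sum pmf over tables with pmf ≤ p_obs
p-value (two-sided) = 0.44405
At α=0.1: p ≥ α → fail to reject H₀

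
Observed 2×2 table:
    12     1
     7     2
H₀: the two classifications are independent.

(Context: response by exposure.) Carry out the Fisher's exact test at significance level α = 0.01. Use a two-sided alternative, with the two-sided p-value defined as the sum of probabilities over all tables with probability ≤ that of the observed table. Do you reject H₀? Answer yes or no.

reject H₀: no

Margins: r₁=13, r₂=9, c₁=19, c₂=3, n=22
p_obs = C(13,12)·C(9,7)/C(22,19); sum pmf over tables with pmf ≤ p_obs
p-value (two-sided) = 0.54416
At α=0.01: p ≥ α → fail to reject H₀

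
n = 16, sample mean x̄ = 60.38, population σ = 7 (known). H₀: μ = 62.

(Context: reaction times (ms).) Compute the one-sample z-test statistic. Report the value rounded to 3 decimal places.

test statistic = -0.926

SE = σ/√n = 7/√16 = 1.7500
z = (x̄−μ₀)/SE = (60.38−62)/1.7500 = -0.9257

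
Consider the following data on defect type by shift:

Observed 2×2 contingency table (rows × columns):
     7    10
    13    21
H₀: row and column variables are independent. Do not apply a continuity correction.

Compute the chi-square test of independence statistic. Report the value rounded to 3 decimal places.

Row totals [17, 34], col totals [20, 31], n=51
χ² = (7−6.67)²/6.67 + (10−10.33)²/10.33 + (13−13.33)²/13.33 + (21−20.67)²/20.67 = 0.0411
df = 1

test statistic = 0.041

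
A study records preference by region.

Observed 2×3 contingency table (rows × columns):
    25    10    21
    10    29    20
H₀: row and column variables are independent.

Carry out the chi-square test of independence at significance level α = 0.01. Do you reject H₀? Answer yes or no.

Row totals [56, 59], col totals [35, 39, 41], n=115
χ² = (25−17.04)²/17.04 + (10−18.99)²/18.99 + (21−19.97)²/19.97 + (10−17.96)²/17.96 + (29−20.01)²/20.01 + (20−21.03)²/21.03 = 15.6418
df = 2
p-value (upper-tail) = 0.00040
At α=0.01: p < α → reject H₀

reject H₀: yes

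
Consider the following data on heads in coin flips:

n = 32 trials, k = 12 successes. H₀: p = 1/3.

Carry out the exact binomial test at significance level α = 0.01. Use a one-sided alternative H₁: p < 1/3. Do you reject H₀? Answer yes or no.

Exact binomial: n=32, k=12, p₀=1/3=0.3333
P(X≤12) from Σ C(n,i)·p₀^i·(1−p₀)^(n−i)
p-value (one-sided, H₁ less) = 0.75735
At α=0.01: p ≥ α → fail to reject H₀

reject H₀: no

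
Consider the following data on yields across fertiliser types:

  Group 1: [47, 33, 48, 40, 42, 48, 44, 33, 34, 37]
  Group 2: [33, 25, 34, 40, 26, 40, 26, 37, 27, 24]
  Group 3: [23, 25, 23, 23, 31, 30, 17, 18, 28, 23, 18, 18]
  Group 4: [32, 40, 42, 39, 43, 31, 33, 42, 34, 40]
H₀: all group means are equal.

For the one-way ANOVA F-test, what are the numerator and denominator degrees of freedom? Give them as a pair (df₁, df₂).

degrees of freedom = [3, 38]

k = 4 groups, N = 42 total
df = (k−1, N−k) = (4−1, 42−4) = (3, 38)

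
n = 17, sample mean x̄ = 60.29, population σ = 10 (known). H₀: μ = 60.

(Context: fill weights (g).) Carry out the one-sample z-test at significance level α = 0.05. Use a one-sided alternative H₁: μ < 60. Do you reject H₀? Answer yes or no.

SE = σ/√n = 10/√17 = 2.4254
z = (x̄−μ₀)/SE = (60.29−60)/2.4254 = 0.1196
p-value (one-sided, H₁ less) = 0.54759
At α=0.05: p ≥ α → fail to reject H₀

reject H₀: no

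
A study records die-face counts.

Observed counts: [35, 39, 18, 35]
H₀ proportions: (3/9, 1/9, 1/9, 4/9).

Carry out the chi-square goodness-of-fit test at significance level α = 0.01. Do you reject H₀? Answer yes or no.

n = 127; E_i = n·p_i = [42.33, 14.11, 14.11, 56.44]
χ² = (35−42.33)²/42.33 + (39−14.11)²/14.11 + (18−14.11)²/14.11 + (35−56.44)²/56.44 = 54.3878
df = 3
p-value (upper-tail) = 0.00000
At α=0.01: p < α → reject H₀

reject H₀: yes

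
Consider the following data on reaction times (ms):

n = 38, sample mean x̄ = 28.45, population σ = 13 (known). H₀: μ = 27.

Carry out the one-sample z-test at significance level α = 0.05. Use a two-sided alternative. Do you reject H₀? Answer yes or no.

SE = σ/√n = 13/√38 = 2.1089
z = (x̄−μ₀)/SE = (28.45−27)/2.1089 = 0.6876
p-value (two-sided) = 0.49172
At α=0.05: p ≥ α → fail to reject H₀

reject H₀: no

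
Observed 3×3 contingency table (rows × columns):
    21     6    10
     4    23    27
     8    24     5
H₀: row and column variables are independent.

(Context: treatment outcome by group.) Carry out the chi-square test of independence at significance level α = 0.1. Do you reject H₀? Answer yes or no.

reject H₀: yes

Row totals [37, 54, 37], col totals [33, 53, 42], n=128
χ² = (21−9.54)²/9.54 + (6−15.32)²/15.32 + (10−12.14)²/12.14 + (4−13.92)²/13.92 + (23−22.36)²/22.36 + (27−17.72)²/17.72 + (8−9.54)²/9.54 + (24−15.32)²/15.32 + (5−12.14)²/12.14 = 41.1343
df = 4
p-value (upper-tail) = 0.00000
At α=0.1: p < α → reject H₀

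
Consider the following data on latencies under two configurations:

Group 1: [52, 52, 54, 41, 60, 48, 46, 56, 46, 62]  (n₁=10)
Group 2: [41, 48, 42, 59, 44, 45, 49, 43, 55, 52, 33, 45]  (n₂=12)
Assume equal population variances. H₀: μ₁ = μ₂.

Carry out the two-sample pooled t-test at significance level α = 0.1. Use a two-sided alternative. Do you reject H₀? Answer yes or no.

reject H₀: yes

x̄₁=51.700, s₁=6.601, n₁=10
x̄₂=46.333, s₂=6.893, n₂=12
s_p² = [9·6.601² + 11·6.893²]/20 = 45.7383
SE = √(s_p²·(1/10+1/12)) = 2.8957
t = (51.700−46.333)/2.8957 = 1.8533
df = 20
p-value (two-sided) = 0.07865
At α=0.1: p < α → reject H₀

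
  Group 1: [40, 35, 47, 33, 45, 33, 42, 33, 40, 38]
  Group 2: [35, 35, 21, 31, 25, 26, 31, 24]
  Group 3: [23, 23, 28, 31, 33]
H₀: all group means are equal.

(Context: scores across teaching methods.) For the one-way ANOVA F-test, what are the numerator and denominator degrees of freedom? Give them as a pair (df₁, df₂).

degrees of freedom = [2, 20]

k = 3 groups, N = 23 total
df = (k−1, N−k) = (3−1, 23−3) = (2, 20)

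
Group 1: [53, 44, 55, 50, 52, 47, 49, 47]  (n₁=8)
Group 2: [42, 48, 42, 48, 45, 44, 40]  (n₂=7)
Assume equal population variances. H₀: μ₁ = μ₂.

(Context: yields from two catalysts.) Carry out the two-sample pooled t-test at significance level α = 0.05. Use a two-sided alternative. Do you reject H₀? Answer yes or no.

x̄₁=49.625, s₁=3.623, n₁=8
x̄₂=44.143, s₂=3.078, n₂=7
s_p² = [7·3.623² + 6·3.078²]/13 = 11.4409
SE = √(s_p²·(1/8+1/7)) = 1.7506
t = (49.625−44.143)/1.7506 = 3.1316
df = 13
p-value (two-sided) = 0.00795
At α=0.05: p < α → reject H₀

reject H₀: yes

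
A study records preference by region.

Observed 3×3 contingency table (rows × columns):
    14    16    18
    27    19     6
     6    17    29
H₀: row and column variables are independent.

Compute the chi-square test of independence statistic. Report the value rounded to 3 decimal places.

Row totals [48, 52, 52], col totals [47, 52, 53], n=152
χ² = (14−14.84)²/14.84 + (16−16.42)²/16.42 + (18−16.74)²/16.74 + (27−16.08)²/16.08 + (19−17.79)²/17.79 + (6−18.13)²/18.13 + (6−16.08)²/16.08 + (17−17.79)²/17.79 + (29−18.13)²/18.13 = 28.6388
df = 4

test statistic = 28.639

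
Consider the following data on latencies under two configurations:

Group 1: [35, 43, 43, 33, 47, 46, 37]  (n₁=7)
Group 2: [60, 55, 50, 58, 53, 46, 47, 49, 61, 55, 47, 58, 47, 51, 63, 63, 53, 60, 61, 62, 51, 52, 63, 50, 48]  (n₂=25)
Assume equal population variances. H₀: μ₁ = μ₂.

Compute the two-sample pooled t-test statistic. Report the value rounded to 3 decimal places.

test statistic = -5.605

x̄₁=40.571, s₁=5.533, n₁=7
x̄₂=54.520, s₂=5.889, n₂=25
s_p² = [6·5.533² + 24·5.889²]/30 = 33.8651
SE = √(s_p²·(1/7+1/25)) = 2.4885
t = (40.571−54.520)/2.4885 = -5.6053
df = 30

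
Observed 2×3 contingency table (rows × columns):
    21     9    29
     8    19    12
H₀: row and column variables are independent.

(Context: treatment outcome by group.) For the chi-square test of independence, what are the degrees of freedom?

degrees of freedom = 2

df = (r−1)(c−1) = (2−1)·(3−1) = 2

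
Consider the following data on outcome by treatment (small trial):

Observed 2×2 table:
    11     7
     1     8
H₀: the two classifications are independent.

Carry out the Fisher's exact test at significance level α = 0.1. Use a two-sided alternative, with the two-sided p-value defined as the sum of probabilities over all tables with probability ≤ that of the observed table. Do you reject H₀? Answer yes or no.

Margins: r₁=18, r₂=9, c₁=12, c₂=15, n=27
p_obs = C(18,11)·C(9,1)/C(27,12); sum pmf over tables with pmf ≤ p_obs
p-value (two-sided) = 0.01918
At α=0.1: p < α → reject H₀

reject H₀: yes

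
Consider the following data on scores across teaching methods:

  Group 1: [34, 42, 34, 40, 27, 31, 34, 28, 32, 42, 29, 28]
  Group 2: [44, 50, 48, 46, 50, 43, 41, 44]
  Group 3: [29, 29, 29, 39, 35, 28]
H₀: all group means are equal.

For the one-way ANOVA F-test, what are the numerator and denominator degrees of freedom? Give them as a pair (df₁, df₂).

k = 3 groups, N = 26 total
df = (k−1, N−k) = (3−1, 26−3) = (2, 23)

degrees of freedom = [2, 23]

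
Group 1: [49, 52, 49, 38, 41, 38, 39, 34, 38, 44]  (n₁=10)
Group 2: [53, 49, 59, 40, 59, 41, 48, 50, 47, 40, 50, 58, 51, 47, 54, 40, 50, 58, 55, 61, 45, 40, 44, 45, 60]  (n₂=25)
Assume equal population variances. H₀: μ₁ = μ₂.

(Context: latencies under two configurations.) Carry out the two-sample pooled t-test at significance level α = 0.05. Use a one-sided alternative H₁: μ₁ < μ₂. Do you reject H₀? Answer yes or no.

x̄₁=42.200, s₁=5.996, n₁=10
x̄₂=49.760, s₂=6.924, n₂=25
s_p² = [9·5.996² + 24·6.924²]/33 = 44.6715
SE = √(s_p²·(1/10+1/25)) = 2.5008
t = (42.200−49.760)/2.5008 = -3.0230
df = 33
p-value (one-sided, H₁ less) = 0.00241
At α=0.05: p < α → reject H₀

reject H₀: yes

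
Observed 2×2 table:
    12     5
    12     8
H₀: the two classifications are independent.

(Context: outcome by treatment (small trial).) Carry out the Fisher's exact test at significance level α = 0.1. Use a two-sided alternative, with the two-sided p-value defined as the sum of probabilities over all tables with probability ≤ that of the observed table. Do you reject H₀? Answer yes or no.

reject H₀: no

Margins: r₁=17, r₂=20, c₁=24, c₂=13, n=37
p_obs = C(17,12)·C(20,12)/C(37,24); sum pmf over tables with pmf ≤ p_obs
p-value (two-sided) = 0.73070
At α=0.1: p ≥ α → fail to reject H₀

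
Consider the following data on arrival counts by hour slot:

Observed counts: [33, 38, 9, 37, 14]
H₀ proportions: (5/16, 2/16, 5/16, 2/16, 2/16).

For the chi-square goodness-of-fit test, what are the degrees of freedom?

df = k − 1 = 5 − 1 = 4

degrees of freedom = 4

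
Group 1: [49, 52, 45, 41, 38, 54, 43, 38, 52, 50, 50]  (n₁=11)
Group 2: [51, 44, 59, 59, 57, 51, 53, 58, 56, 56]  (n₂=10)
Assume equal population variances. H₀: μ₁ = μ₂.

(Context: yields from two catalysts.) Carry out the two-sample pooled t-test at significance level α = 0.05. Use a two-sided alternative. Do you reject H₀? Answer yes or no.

reject H₀: yes

x̄₁=46.545, s₁=5.803, n₁=11
x̄₂=54.400, s₂=4.719, n₂=10
s_p² = [10·5.803² + 9·4.719²]/19 = 28.2699
SE = √(s_p²·(1/11+1/10)) = 2.3231
t = (46.545−54.400)/2.3231 = -3.3810
df = 19
p-value (two-sided) = 0.00314
At α=0.05: p < α → reject H₀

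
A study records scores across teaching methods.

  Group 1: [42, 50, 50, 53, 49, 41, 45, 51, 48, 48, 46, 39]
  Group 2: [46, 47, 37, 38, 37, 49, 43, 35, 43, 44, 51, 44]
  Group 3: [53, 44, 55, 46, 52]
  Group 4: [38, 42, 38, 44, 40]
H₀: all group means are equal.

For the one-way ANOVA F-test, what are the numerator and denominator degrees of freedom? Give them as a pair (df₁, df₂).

k = 4 groups, N = 34 total
df = (k−1, N−k) = (4−1, 34−4) = (3, 30)

degrees of freedom = [3, 30]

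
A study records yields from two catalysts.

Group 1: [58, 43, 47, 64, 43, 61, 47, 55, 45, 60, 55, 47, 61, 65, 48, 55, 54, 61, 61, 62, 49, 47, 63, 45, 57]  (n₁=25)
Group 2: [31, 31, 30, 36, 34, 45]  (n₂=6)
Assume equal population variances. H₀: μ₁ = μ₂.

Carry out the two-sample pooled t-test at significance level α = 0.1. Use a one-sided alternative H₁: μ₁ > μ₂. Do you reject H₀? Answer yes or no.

x̄₁=54.120, s₁=7.322, n₁=25
x̄₂=34.500, s₂=5.612, n₂=6
s_p² = [24·7.322² + 5·5.612²]/29 = 49.7979
SE = √(s_p²·(1/25+1/6)) = 3.2080
t = (54.120−34.500)/3.2080 = 6.1159
df = 29
p-value (one-sided, H₁ greater) = 0.00000
At α=0.1: p < α → reject H₀

reject H₀: yes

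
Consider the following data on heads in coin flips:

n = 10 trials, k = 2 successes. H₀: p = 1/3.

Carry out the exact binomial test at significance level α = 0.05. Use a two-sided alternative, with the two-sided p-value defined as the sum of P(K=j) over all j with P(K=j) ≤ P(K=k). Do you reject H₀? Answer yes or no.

Exact binomial: n=10, k=2, p₀=1/3=0.3333
P(X=j) = C(n,j)·p₀^j·(1−p₀)^(n−j); p = Σ P(X=j) over j with P(X=j) ≤ P(X=2)
p-value (two-sided) = 0.51227
At α=0.05: p ≥ α → fail to reject H₀

reject H₀: no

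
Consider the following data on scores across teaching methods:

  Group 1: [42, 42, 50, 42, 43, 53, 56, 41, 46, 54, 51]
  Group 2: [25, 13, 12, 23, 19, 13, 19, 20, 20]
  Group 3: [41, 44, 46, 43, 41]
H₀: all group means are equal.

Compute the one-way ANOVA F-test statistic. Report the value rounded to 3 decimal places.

Group means [47.27, 18.22, 43.00], grand mean 35.960
SSB = Σnᵢ(x̄ᵢ−x̄)² = 4487.223; SSW = ΣΣ(x−x̄ᵢ)² = 505.737
MSB = 4487.223/2 = 2243.6113; MSW = 505.737/22 = 22.9881
F = MSB/MSW = 97.5990
df = (2, 22)

test statistic = 97.599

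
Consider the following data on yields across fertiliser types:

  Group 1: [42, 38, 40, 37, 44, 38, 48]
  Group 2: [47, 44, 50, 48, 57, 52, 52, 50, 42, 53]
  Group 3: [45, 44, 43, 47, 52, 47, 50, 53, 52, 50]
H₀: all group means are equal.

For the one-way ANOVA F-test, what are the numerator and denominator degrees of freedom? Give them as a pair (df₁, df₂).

degrees of freedom = [2, 24]

k = 3 groups, N = 27 total
df = (k−1, N−k) = (3−1, 27−3) = (2, 24)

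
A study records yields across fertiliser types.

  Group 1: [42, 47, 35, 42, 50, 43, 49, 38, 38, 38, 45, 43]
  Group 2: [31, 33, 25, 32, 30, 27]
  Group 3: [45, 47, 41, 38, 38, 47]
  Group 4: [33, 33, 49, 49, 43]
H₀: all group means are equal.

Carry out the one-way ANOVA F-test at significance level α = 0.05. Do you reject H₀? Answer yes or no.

Group means [42.50, 29.67, 42.67, 41.40], grand mean 39.690
SSB = Σnᵢ(x̄ᵢ−x̄)² = 765.340; SSW = ΣΣ(x−x̄ᵢ)² = 638.867
MSB = 765.340/3 = 255.1134; MSW = 638.867/25 = 25.5547
F = MSB/MSW = 9.9830
df = (3, 25)
p-value (upper-tail) = 0.00017
At α=0.05: p < α → reject H₀

reject H₀: yes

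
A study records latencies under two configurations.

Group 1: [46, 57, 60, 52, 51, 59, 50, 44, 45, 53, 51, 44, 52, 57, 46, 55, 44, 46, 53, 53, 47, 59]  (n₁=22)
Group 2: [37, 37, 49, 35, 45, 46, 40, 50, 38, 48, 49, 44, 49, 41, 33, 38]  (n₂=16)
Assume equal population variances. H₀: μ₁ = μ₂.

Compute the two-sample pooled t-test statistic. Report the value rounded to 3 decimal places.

x̄₁=51.091, s₁=5.282, n₁=22
x̄₂=42.438, s₂=5.715, n₂=16
s_p² = [21·5.282² + 15·5.715²]/36 = 29.8821
SE = √(s_p²·(1/22+1/16)) = 1.7961
t = (51.091−42.438)/1.7961 = 4.8179
df = 36

test statistic = 4.818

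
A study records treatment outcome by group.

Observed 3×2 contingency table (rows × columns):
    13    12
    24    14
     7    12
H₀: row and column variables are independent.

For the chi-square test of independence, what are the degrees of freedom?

degrees of freedom = 2

df = (r−1)(c−1) = (3−1)·(2−1) = 2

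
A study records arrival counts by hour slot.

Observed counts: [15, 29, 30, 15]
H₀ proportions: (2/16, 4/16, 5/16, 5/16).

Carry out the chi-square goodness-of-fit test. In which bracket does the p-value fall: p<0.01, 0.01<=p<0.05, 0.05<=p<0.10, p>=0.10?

p-value bracket: 0.01<=p<0.05

n = 89; E_i = n·p_i = [11.12, 22.25, 27.81, 27.81]
χ² = (15−11.12)²/11.12 + (29−22.25)²/22.25 + (30−27.81)²/27.81 + (15−27.81)²/27.81 = 9.4719
df = 3
p-value (upper-tail) = 0.02363
→ bracket: 0.01<=p<0.05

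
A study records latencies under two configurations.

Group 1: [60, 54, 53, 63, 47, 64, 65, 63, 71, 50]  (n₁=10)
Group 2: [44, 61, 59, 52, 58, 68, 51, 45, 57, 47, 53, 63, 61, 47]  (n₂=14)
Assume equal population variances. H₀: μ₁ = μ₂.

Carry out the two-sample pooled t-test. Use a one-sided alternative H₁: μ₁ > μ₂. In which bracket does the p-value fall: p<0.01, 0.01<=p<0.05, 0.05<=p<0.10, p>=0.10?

p-value bracket: 0.05<=p<0.10

x̄₁=59.000, s₁=7.630, n₁=10
x̄₂=54.714, s₂=7.395, n₂=14
s_p² = [9·7.630² + 13·7.395²]/22 = 56.1299
SE = √(s_p²·(1/10+1/14)) = 3.1020
t = (59.000−54.714)/3.1020 = 1.3816
df = 22
p-value (one-sided, H₁ greater) = 0.09048
→ bracket: 0.05<=p<0.10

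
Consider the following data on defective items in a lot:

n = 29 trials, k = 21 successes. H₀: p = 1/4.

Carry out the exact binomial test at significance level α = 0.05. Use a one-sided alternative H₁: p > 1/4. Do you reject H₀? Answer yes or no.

Exact binomial: n=29, k=21, p₀=1/4=0.2500
P(X≥21) from Σ C(n,i)·p₀^i·(1−p₀)^(n−i)
p-value (one-sided, H₁ greater) = 0.00000
At α=0.05: p < α → reject H₀

reject H₀: yes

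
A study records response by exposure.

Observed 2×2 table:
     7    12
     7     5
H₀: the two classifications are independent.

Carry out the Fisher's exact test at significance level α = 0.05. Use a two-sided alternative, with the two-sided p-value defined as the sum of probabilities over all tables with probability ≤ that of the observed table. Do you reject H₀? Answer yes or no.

Margins: r₁=19, r₂=12, c₁=14, c₂=17, n=31
p_obs = C(19,7)·C(12,7)/C(31,14); sum pmf over tables with pmf ≤ p_obs
p-value (two-sided) = 0.28831
At α=0.05: p ≥ α → fail to reject H₀

reject H₀: no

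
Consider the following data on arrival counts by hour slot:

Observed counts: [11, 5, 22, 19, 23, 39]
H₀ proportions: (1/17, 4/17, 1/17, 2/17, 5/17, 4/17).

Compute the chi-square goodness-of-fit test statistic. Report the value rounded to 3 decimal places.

test statistic = 63.543

n = 119; E_i = n·p_i = [7.00, 28.00, 7.00, 14.00, 35.00, 28.00]
χ² = (11−7.00)²/7.00 + (5−28.00)²/28.00 + (22−7.00)²/7.00 + (19−14.00)²/14.00 + (23−35.00)²/35.00 + (39−28.00)²/28.00 = 63.5429
df = 5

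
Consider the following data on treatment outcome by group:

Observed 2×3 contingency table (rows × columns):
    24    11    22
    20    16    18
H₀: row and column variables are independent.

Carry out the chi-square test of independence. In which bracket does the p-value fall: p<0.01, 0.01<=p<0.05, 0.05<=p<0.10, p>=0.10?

p-value bracket: p>=0.10

Row totals [57, 54], col totals [44, 27, 40], n=111
χ² = (24−22.59)²/22.59 + (11−13.86)²/13.86 + (22−20.54)²/20.54 + (20−21.41)²/21.41 + (16−13.14)²/13.14 + (18−19.46)²/19.46 = 1.6097
df = 2
p-value (upper-tail) = 0.44716
→ bracket: p>=0.10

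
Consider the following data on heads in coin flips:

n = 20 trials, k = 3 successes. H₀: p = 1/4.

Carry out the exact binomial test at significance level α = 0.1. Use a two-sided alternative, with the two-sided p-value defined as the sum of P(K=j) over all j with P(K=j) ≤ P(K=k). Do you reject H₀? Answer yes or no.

reject H₀: no

Exact binomial: n=20, k=3, p₀=1/4=0.2500
P(X=j) = C(n,j)·p₀^j·(1−p₀)^(n−j); p = Σ P(X=j) over j with P(X=j) ≤ P(X=3)
p-value (two-sided) = 0.43937
At α=0.1: p ≥ α → fail to reject H₀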